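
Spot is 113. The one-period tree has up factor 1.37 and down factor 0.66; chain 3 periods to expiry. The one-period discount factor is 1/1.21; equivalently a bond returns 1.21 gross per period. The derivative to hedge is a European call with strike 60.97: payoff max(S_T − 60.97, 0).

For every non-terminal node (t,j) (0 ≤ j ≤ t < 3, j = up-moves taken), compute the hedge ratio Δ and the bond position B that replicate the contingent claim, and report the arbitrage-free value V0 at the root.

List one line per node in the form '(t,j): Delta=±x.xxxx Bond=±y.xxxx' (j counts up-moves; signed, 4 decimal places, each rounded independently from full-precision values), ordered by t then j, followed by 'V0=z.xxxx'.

(0,0): Delta=0.9877 Bond=-32.8405
(1,0): Delta=0.8998 Bond=-33.1840
(1,1): Delta=1.0000 Bond=-41.6433
(2,0): Delta=0.1850 Bond=-4.9669
(2,1): Delta=1.0000 Bond=-50.3884
(2,2): Delta=1.0000 Bond=-50.3884
V0=78.7680

The replicating-portfolio and risk-neutral prices coincide; use p* = (1.21−0.66)/(1.37−0.66) = 0.7746 for the latter.
At expiry t=3: V(3,0)=0.0000, V(3,1)=6.4652, V(3,2)=79.0092, V(3,3)=229.5929
  t=2,j=0: stock 49.2228 → up 67.4352 (V=6.4652), down 32.4870 (V=0.0000). Price 4.1391; hedge Δ=0.1850, bond B=-4.9669.
  t=2,j=1: stock 102.1746 → up 139.9792 (V=79.0092), down 67.4352 (V=6.4652). Price 51.7862; hedge Δ=1.0000, bond B=-50.3884.
  t=2,j=2: stock 212.0897 → up 290.5629 (V=229.5929), down 139.9792 (V=79.0092). Price 161.7013; hedge Δ=1.0000, bond B=-50.3884.
  t=1,j=0: stock 74.5800 → up 102.1746 (V=51.7862), down 49.2228 (V=4.1391). Price 33.9246; hedge Δ=0.8998, bond B=-33.1840.
  t=1,j=1: stock 154.8100 → up 212.0897 (V=161.7013), down 102.1746 (V=51.7862). Price 113.1667; hedge Δ=1.0000, bond B=-41.6433.
  t=0,j=0: stock 113.0000 → up 154.8100 (V=113.1667), down 74.5800 (V=33.9246). Price 78.7680; hedge Δ=0.9877, bond B=-32.8405.
Root portfolio cost Δ·113+B reproduces V0=78.7680.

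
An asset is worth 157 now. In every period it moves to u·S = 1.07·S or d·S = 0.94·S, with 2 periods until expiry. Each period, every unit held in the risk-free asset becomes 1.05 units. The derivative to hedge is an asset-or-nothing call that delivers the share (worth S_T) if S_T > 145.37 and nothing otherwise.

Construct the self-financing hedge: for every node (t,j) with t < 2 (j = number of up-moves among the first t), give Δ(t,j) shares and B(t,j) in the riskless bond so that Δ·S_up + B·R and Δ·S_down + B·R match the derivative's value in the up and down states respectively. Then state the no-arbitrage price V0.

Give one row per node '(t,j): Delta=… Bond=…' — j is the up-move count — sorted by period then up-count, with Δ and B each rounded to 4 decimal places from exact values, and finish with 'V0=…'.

Since d<R<u, set p* = (R−d)/(u−d) = 0.8462; price each node as the discounted p*-expectation of its children.
At expiry t=2: V(2,0)=0.0000, V(2,1)=157.9106, V(2,2)=179.7493
Node (1,0) S=147.5800: V=(p*·157.9106+(1−p*)·0.0000)/1.05=127.2540; Δ=(157.9106−0.0000)/(157.9106−138.7252)=8.2308; B=V−Δ·S=-1087.4430
Node (1,1) S=167.9900: V=(p*·179.7493+(1−p*)·157.9106)/1.05=167.9900; Δ=(179.7493−157.9106)/(179.7493−157.9106)=1.0000; B=V−Δ·S=0.0000
Node (0,0) S=157.0000: V=(p*·167.9900+(1−p*)·127.2540)/1.05=154.0218; Δ=(167.9900−127.2540)/(167.9900−147.5800)=1.9959; B=V−Δ·S=-159.3323
Root portfolio cost Δ·157+B reproduces V0=154.0218.

(0,0): Delta=1.9959 Bond=-159.3323
(1,0): Delta=8.2308 Bond=-1087.4430
(1,1): Delta=1.0000 Bond=0.0000
V0=154.0218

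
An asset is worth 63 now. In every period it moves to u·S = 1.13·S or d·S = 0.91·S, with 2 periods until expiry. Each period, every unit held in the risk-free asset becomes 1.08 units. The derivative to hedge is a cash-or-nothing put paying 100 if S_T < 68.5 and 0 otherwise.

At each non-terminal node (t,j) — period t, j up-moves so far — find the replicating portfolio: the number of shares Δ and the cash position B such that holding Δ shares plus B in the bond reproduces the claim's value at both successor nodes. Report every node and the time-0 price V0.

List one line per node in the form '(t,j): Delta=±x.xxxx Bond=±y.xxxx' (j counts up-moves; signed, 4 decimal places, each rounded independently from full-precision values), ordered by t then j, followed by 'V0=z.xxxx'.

(0,0): Delta=-5.1623 Bond=359.7635
(1,0): Delta=0.0000 Bond=92.5926
(1,1): Delta=-6.3850 Bond=475.5892
V0=34.5415

No-arbitrage ⇒ martingale measure with p* = (R−d)/(u−d) = 0.7727.
Terminal values V(2,·): V(2,0)=100.0000, V(2,1)=100.0000, V(2,2)=0.0000
  t=1,j=0: stock 57.3300 → up 64.7829 (V=100.0000), down 52.1703 (V=100.0000). Price 92.5926; hedge Δ=0.0000, bond B=92.5926.
  t=1,j=1: stock 71.1900 → up 80.4447 (V=0.0000), down 64.7829 (V=100.0000). Price 21.0438; hedge Δ=-6.3850, bond B=475.5892.
  t=0,j=0: stock 63.0000 → up 71.1900 (V=21.0438), down 57.3300 (V=92.5926). Price 34.5415; hedge Δ=-5.1623, bond B=359.7635.
Self-financing check: at every node Δ·S+B equals the discounted successor values.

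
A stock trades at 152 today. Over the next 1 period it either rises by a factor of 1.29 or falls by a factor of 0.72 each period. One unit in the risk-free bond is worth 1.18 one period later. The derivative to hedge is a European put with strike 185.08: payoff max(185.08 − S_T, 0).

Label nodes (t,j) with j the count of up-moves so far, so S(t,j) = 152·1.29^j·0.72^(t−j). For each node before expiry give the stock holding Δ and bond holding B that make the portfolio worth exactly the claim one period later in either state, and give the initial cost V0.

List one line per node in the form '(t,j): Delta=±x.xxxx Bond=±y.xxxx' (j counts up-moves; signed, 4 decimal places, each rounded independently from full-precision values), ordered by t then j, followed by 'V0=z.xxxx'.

(0,0): Delta=-0.8730 Bond=145.0723
V0=12.3705

Under the risk-neutral measure, an up-move has probability p* = (R−d)/(u−d) = 0.8070 and values discount at R = 1.18.
Payoff layer (t=1): V(1,0)=75.6400, V(1,1)=0.0000
(0,0): S=152.0000. Δ = (V_up−V_dn)/(S_up−S_dn) = (0.0000−75.6400)/(196.0800−109.4400) = -0.8730. V = [p*·0.0000 + (1−p*)·75.6400]/1.18 = 12.3705. B = V − Δ·S = 145.0723.
Self-financing check: at every node Δ·S+B equals the discounted successor values.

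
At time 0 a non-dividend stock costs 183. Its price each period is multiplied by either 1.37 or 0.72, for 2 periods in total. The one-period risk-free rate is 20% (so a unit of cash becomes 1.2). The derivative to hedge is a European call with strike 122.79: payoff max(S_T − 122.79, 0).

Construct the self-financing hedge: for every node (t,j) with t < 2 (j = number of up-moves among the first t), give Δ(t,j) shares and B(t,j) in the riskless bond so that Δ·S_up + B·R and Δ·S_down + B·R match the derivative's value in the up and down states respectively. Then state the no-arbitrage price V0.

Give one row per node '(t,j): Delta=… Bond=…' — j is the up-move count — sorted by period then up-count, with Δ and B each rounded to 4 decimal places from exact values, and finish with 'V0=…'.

Risk-neutral probability p* = (R−d)/(u−d) = (1.2−0.72)/(1.37−0.72) = 0.7385.
Terminal payoffs: V(2,0)=0.0000, V(2,1)=57.7212, V(2,2)=220.6827
(1,0): S=131.7600. Δ = (V_up−V_dn)/(S_up−S_dn) = (57.7212−0.0000)/(180.5112−94.8672) = 0.6740. V = [p*·57.7212 + (1−p*)·0.0000]/1.2 = 35.5207. B = V − Δ·S = -53.2811.
(1,1): S=250.7100. Δ = (V_up−V_dn)/(S_up−S_dn) = (220.6827−57.7212)/(343.4727−180.5112) = 1.0000. V = [p*·220.6827 + (1−p*)·57.7212]/1.2 = 148.3850. B = V − Δ·S = -102.3250.
(0,0): S=183.0000. Δ = (V_up−V_dn)/(S_up−S_dn) = (148.3850−35.5207)/(250.7100−131.7600) = 0.9488. V = [p*·148.3850 + (1−p*)·35.5207]/1.2 = 99.0555. B = V − Δ·S = -74.5818.
Each (Δ,B) replicates both successor values, so the strategy is self-financing and V0 is arbitrage-free.

(0,0): Delta=0.9488 Bond=-74.5818
(1,0): Delta=0.6740 Bond=-53.2811
(1,1): Delta=1.0000 Bond=-102.3250
V0=99.0555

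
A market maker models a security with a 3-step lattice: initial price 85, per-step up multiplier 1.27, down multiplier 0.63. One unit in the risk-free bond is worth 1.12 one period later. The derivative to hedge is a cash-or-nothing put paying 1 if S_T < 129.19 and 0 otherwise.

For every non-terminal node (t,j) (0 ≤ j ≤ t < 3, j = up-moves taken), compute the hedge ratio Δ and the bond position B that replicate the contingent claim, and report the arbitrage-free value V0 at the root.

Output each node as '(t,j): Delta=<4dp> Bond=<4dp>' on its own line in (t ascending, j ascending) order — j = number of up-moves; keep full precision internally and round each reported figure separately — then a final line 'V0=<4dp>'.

Under the risk-neutral measure, an up-move has probability p* = (R−d)/(u−d) = 0.7656 and values discount at R = 1.12.
Terminal payoffs: V(3,0)=1.0000, V(3,1)=1.0000, V(3,2)=1.0000, V(3,3)=0.0000
(2,0): S=33.7365. Δ = (V_up−V_dn)/(S_up−S_dn) = (1.0000−1.0000)/(42.8454−21.2540) = 0.0000. V = [p*·1.0000 + (1−p*)·1.0000]/1.12 = 0.8929. B = V − Δ·S = 0.8929.
(2,1): S=68.0085. Δ = (V_up−V_dn)/(S_up−S_dn) = (1.0000−1.0000)/(86.3708−42.8454) = 0.0000. V = [p*·1.0000 + (1−p*)·1.0000]/1.12 = 0.8929. B = V − Δ·S = 0.8929.
(2,2): S=137.0965. Δ = (V_up−V_dn)/(S_up−S_dn) = (0.0000−1.0000)/(174.1126−86.3708) = -0.0114. V = [p*·0.0000 + (1−p*)·1.0000]/1.12 = 0.2093. B = V − Δ·S = 1.7718.
(1,0): S=53.5500. Δ = (V_up−V_dn)/(S_up−S_dn) = (0.8929−0.8929)/(68.0085−33.7365) = 0.0000. V = [p*·0.8929 + (1−p*)·0.8929]/1.12 = 0.7972. B = V − Δ·S = 0.7972.
(1,1): S=107.9500. Δ = (V_up−V_dn)/(S_up−S_dn) = (0.2093−0.8929)/(137.0965−68.0085) = -0.0099. V = [p*·0.2093 + (1−p*)·0.8929]/1.12 = 0.3299. B = V − Δ·S = 1.3980.
(0,0): S=85.0000. Δ = (V_up−V_dn)/(S_up−S_dn) = (0.3299−0.7972)/(107.9500−53.5500) = -0.0086. V = [p*·0.3299 + (1−p*)·0.7972]/1.12 = 0.3923. B = V − Δ·S = 1.1225.
The time-0 hedge costs 0.3923, which is the no-arbitrage price.

(0,0): Delta=-0.0086 Bond=1.1225
(1,0): Delta=0.0000 Bond=0.7972
(1,1): Delta=-0.0099 Bond=1.3980
(2,0): Delta=0.0000 Bond=0.8929
(2,1): Delta=0.0000 Bond=0.8929
(2,2): Delta=-0.0114 Bond=1.7718
V0=0.3923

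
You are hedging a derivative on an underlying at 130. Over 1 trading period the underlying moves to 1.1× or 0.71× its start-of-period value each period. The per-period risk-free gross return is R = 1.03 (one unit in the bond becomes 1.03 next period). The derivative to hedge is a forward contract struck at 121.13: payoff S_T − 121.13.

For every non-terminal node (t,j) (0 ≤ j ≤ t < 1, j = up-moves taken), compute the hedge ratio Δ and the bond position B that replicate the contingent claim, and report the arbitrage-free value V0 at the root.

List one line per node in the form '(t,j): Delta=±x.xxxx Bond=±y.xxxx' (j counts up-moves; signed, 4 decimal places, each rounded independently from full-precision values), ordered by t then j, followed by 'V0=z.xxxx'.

The replicating-portfolio and risk-neutral prices coincide; use p* = (1.03−0.71)/(1.1−0.71) = 0.8205 for the latter.
Terminal payoffs: V(1,0)=-28.8300, V(1,1)=21.8700
Node (0,0) S=130.0000: V=(p*·21.8700+(1−p*)·-28.8300)/1.03=12.3981; Δ=(21.8700−-28.8300)/(143.0000−92.3000)=1.0000; B=V−Δ·S=-117.6019
The time-0 hedge costs 12.3981, which is the no-arbitrage price.

(0,0): Delta=1.0000 Bond=-117.6019
V0=12.3981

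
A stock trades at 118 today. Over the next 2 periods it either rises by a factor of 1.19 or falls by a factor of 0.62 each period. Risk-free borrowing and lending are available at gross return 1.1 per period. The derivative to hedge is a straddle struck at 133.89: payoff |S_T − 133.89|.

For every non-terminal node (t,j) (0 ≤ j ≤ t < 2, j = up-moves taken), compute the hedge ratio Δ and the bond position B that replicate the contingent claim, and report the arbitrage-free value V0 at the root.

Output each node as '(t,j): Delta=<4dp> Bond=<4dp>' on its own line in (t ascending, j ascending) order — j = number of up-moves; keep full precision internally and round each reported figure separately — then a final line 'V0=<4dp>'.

Risk-neutral probability p* = (R−d)/(u−d) = (1.1−0.62)/(1.19−0.62) = 0.8421.
Terminal payoffs: V(2,0)=88.5308, V(2,1)=46.8296, V(2,2)=33.2098
(1,0): S=73.1600. Δ = (V_up−V_dn)/(S_up−S_dn) = (46.8296−88.5308)/(87.0604−45.3592) = -1.0000. V = [p*·46.8296 + (1−p*)·88.5308]/1.1 = 48.5582. B = V − Δ·S = 121.7182.
(1,1): S=140.4200. Δ = (V_up−V_dn)/(S_up−S_dn) = (33.2098−46.8296)/(167.0998−87.0604) = -0.1702. V = [p*·33.2098 + (1−p*)·46.8296]/1.1 = 32.1457. B = V − Δ·S = 56.0401.
(0,0): S=118.0000. Δ = (V_up−V_dn)/(S_up−S_dn) = (32.1457−48.5582)/(140.4200−73.1600) = -0.2440. V = [p*·32.1457 + (1−p*)·48.5582]/1.1 = 31.5792. B = V − Δ·S = 60.3730.
Self-financing check: at every node Δ·S+B equals the discounted successor values.

(0,0): Delta=-0.2440 Bond=60.3730
(1,0): Delta=-1.0000 Bond=121.7182
(1,1): Delta=-0.1702 Bond=56.0401
V0=31.5792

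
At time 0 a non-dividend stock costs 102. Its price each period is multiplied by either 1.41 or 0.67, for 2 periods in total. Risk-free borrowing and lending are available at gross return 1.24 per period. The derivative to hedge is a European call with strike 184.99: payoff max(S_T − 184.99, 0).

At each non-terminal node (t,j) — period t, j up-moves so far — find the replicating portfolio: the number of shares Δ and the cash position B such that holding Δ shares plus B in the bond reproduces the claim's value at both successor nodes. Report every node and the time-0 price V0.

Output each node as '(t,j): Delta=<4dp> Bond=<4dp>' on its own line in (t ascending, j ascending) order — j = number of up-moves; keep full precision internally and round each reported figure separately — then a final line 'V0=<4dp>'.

No-arbitrage ⇒ martingale measure with p* = (R−d)/(u−d) = 0.7703.
Payoff layer (t=2): V(2,0)=0.0000, V(2,1)=0.0000, V(2,2)=17.7962
  t=1,j=0: stock 68.3400 → up 96.3594 (V=0.0000), down 45.7878 (V=0.0000). Price 0.0000; hedge Δ=0.0000, bond B=0.0000.
  t=1,j=1: stock 143.8200 → up 202.7862 (V=17.7962), down 96.3594 (V=0.0000). Price 11.0547; hedge Δ=0.1672, bond B=-12.9942.
  t=0,j=0: stock 102.0000 → up 143.8200 (V=11.0547), down 68.3400 (V=0.0000). Price 6.8670; hedge Δ=0.1465, bond B=-8.0718.
Each (Δ,B) replicates both successor values, so the strategy is self-financing and V0 is arbitrage-free.

(0,0): Delta=0.1465 Bond=-8.0718
(1,0): Delta=0.0000 Bond=0.0000
(1,1): Delta=0.1672 Bond=-12.9942
V0=6.8670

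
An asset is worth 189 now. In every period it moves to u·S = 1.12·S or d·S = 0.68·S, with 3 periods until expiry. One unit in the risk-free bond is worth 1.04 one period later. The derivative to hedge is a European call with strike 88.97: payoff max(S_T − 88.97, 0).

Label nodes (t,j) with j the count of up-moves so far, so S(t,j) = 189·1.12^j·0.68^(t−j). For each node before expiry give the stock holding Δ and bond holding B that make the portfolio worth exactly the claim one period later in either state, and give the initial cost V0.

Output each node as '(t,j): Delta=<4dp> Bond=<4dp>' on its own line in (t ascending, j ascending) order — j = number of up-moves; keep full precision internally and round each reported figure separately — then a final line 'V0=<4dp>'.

No-arbitrage ⇒ martingale measure with p* = (R−d)/(u−d) = 0.8182.
Terminal values V(3,·): V(3,0)=0.0000, V(3,1)=8.9108, V(3,2)=72.2455, V(3,3)=176.5614
Node (2,0) S=87.3936: V=(p*·8.9108+(1−p*)·0.0000)/1.04=7.0103; Δ=(8.9108−0.0000)/(97.8808−59.4276)=0.2317; B=V−Δ·S=-13.2416
Node (2,1) S=143.9424: V=(p*·72.2455+(1−p*)·8.9108)/1.04=58.3943; Δ=(72.2455−8.9108)/(161.2155−97.8808)=1.0000; B=V−Δ·S=-85.5481
Node (2,2) S=237.0816: V=(p*·176.5614+(1−p*)·72.2455)/1.04=151.5335; Δ=(176.5614−72.2455)/(265.5314−161.2155)=1.0000; B=V−Δ·S=-85.5481
Node (1,0) S=128.5200: V=(p*·58.3943+(1−p*)·7.0103)/1.04=47.1652; Δ=(58.3943−7.0103)/(143.9424−87.3936)=0.9087; B=V−Δ·S=-69.6168
Node (1,1) S=211.6800: V=(p*·151.5335+(1−p*)·58.3943)/1.04=129.4222; Δ=(151.5335−58.3943)/(237.0816−143.9424)=1.0000; B=V−Δ·S=-82.2578
Node (0,0) S=189.0000: V=(p*·129.4222+(1−p*)·47.1652)/1.04=110.0638; Δ=(129.4222−47.1652)/(211.6800−128.5200)=0.9891; B=V−Δ·S=-76.8840
Root portfolio cost Δ·189+B reproduces V0=110.0638.

(0,0): Delta=0.9891 Bond=-76.8840
(1,0): Delta=0.9087 Bond=-69.6168
(1,1): Delta=1.0000 Bond=-82.2578
(2,0): Delta=0.2317 Bond=-13.2416
(2,1): Delta=1.0000 Bond=-85.5481
(2,2): Delta=1.0000 Bond=-85.5481
V0=110.0638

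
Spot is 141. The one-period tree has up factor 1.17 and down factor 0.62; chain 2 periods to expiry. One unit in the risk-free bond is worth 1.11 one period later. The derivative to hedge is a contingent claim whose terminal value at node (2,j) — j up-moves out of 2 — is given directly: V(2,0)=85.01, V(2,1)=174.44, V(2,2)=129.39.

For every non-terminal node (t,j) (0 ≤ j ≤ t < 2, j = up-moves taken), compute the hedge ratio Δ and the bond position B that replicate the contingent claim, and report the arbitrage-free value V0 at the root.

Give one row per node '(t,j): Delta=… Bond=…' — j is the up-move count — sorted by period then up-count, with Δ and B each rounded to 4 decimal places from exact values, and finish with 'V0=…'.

(0,0): Delta=-0.3529 Bond=161.4560
(1,0): Delta=1.8600 Bond=-14.2360
(1,1): Delta=-0.4965 Bond=202.9042
V0=111.6944

Since d<R<u, set p* = (R−d)/(u−d) = 0.8909; price each node as the discounted p*-expectation of its children.
Terminal payoffs: V(2,0)=85.0100, V(2,1)=174.4400, V(2,2)=129.3900
  t=1,j=0: stock 87.4200 → up 102.2814 (V=174.4400), down 54.2004 (V=85.0100). Price 148.3640; hedge Δ=1.8600, bond B=-14.2360.
  t=1,j=1: stock 164.9700 → up 193.0149 (V=129.3900), down 102.2814 (V=174.4400). Price 120.9951; hedge Δ=-0.4965, bond B=202.9042.
  t=0,j=0: stock 141.0000 → up 164.9700 (V=120.9951), down 87.4200 (V=148.3640). Price 111.6944; hedge Δ=-0.3529, bond B=161.4560.
Root portfolio cost Δ·141+B reproduces V0=111.6944.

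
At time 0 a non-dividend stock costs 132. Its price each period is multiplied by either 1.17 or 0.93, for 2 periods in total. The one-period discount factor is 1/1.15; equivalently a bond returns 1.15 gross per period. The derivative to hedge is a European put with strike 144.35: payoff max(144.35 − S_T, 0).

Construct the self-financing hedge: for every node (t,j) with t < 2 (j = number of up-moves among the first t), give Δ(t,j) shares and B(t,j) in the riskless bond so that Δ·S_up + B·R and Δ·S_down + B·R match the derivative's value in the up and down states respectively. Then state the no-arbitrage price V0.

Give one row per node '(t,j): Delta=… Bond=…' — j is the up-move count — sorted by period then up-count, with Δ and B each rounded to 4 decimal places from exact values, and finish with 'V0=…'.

Under the risk-neutral measure, an up-move has probability p* = (R−d)/(u−d) = 0.9167 and values discount at R = 1.15.
Terminal payoffs: V(2,0)=30.1832, V(2,1)=0.7208, V(2,2)=0.0000
Node (1,0) S=122.7600: V=(p*·0.7208+(1−p*)·30.1832)/1.15=2.7617; Δ=(0.7208−30.1832)/(143.6292−114.1668)=-1.0000; B=V−Δ·S=125.5217
Node (1,1) S=154.4400: V=(p*·0.0000+(1−p*)·0.7208)/1.15=0.0522; Δ=(0.0000−0.7208)/(180.6948−143.6292)=-0.0194; B=V−Δ·S=3.0556
Node (0,0) S=132.0000: V=(p*·0.0522+(1−p*)·2.7617)/1.15=0.2418; Δ=(0.0522−2.7617)/(154.4400−122.7600)=-0.0855; B=V−Δ·S=11.5314
Self-financing check: at every node Δ·S+B equals the discounted successor values.

(0,0): Delta=-0.0855 Bond=11.5314
(1,0): Delta=-1.0000 Bond=125.5217
(1,1): Delta=-0.0194 Bond=3.0556
V0=0.2418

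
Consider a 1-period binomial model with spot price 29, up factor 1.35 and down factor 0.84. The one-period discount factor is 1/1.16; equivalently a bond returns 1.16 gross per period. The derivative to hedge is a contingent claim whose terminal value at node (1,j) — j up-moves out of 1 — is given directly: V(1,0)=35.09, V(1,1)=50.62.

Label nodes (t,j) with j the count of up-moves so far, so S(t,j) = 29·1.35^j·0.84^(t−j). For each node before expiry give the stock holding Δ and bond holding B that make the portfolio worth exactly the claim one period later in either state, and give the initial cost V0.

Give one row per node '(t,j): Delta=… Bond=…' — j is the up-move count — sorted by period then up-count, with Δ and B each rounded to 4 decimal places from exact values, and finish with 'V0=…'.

(0,0): Delta=1.0500 Bond=8.1993
V0=38.6503

Risk-neutral probability p* = (R−d)/(u−d) = (1.16−0.84)/(1.35−0.84) = 0.6275.
Terminal payoffs: V(1,0)=35.0900, V(1,1)=50.6200
Node (0,0) S=29.0000: V=(p*·50.6200+(1−p*)·35.0900)/1.16=38.6503; Δ=(50.6200−35.0900)/(39.1500−24.3600)=1.0500; B=V−Δ·S=8.1993
Each (Δ,B) replicates both successor values, so the strategy is self-financing and V0 is arbitrage-free.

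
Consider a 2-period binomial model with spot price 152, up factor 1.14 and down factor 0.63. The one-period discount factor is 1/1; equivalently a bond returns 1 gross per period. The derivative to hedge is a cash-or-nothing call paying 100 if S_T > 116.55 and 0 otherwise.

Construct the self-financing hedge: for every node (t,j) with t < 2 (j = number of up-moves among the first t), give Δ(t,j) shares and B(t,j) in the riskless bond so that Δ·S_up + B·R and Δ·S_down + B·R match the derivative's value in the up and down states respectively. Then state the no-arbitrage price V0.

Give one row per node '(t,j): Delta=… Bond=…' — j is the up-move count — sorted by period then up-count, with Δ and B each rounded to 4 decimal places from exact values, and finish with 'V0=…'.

(0,0): Delta=0.9359 Bond=-89.6194
(1,0): Delta=0.0000 Bond=0.0000
(1,1): Delta=1.1316 Bond=-123.5294
V0=52.6336

Since d<R<u, set p* = (R−d)/(u−d) = 0.7255; price each node as the discounted p*-expectation of its children.
Terminal payoffs: V(2,0)=0.0000, V(2,1)=0.0000, V(2,2)=100.0000
(1,0): S=95.7600. Δ = (V_up−V_dn)/(S_up−S_dn) = (0.0000−0.0000)/(109.1664−60.3288) = 0.0000. V = [p*·0.0000 + (1−p*)·0.0000]/1 = 0.0000. B = V − Δ·S = 0.0000.
(1,1): S=173.2800. Δ = (V_up−V_dn)/(S_up−S_dn) = (100.0000−0.0000)/(197.5392−109.1664) = 1.1316. V = [p*·100.0000 + (1−p*)·0.0000]/1 = 72.5490. B = V − Δ·S = -123.5294.
(0,0): S=152.0000. Δ = (V_up−V_dn)/(S_up−S_dn) = (72.5490−0.0000)/(173.2800−95.7600) = 0.9359. V = [p*·72.5490 + (1−p*)·0.0000]/1 = 52.6336. B = V − Δ·S = -89.6194.
Root portfolio cost Δ·152+B reproduces V0=52.6336.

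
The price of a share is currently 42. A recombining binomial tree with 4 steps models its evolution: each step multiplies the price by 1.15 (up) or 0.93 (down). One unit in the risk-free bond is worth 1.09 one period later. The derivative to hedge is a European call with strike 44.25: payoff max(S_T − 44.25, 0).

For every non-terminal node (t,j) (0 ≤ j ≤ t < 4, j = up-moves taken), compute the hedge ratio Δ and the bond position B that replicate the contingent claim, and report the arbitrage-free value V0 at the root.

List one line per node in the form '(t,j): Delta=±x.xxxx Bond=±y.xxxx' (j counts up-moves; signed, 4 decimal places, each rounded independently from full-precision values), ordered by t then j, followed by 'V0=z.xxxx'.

(0,0): Delta=0.9142 Bond=-27.4670
(1,0): Delta=0.7361 Bond=-22.9817
(1,1): Delta=0.9682 Bond=-32.5480
(2,0): Delta=0.3165 Bond=-9.8094
(2,1): Delta=0.8633 Bond=-30.7653
(2,2): Delta=1.0000 Bond=-37.2443
(3,0): Delta=0.0000 Bond=0.0000
(3,1): Delta=0.4125 Bond=-14.7019
(3,2): Delta=1.0000 Bond=-40.5963
(3,3): Delta=1.0000 Bond=-40.5963
V0=10.9282

Under the risk-neutral measure, an up-move has probability p* = (R−d)/(u−d) = 0.7273 and values discount at R = 1.09.
Terminal values V(4,·): V(4,0)=0.0000, V(4,1)=0.0000, V(4,2)=3.7909, V(4,3)=15.1554, V(4,4)=29.2083
  t=3,j=0: stock 33.7830 → up 38.8504 (V=0.0000), down 31.4182 (V=0.0000). Price 0.0000; hedge Δ=0.0000, bond B=0.0000.
  t=3,j=1: stock 41.7747 → up 48.0409 (V=3.7909), down 38.8504 (V=0.0000). Price 2.5294; hedge Δ=0.4125, bond B=-14.7019.
  t=3,j=2: stock 51.6568 → up 59.4054 (V=15.1554), down 48.0409 (V=3.7909). Price 11.0605; hedge Δ=1.0000, bond B=-40.5963.
  t=3,j=3: stock 63.8767 → up 73.4583 (V=29.2083), down 59.4054 (V=15.1554). Price 23.2804; hedge Δ=1.0000, bond B=-40.5963.
  t=2,j=0: stock 36.3258 → up 41.7747 (V=2.5294), down 33.7830 (V=0.0000). Price 1.6876; hedge Δ=0.3165, bond B=-9.8094.
  t=2,j=1: stock 44.9190 → up 51.6568 (V=11.0605), down 41.7747 (V=2.5294). Price 8.0127; hedge Δ=0.8633, bond B=-30.7653.
  t=2,j=2: stock 55.5450 → up 63.8767 (V=23.2804), down 51.6568 (V=11.0605). Price 18.3007; hedge Δ=1.0000, bond B=-37.2443.
  t=1,j=0: stock 39.0600 → up 44.9190 (V=8.0127), down 36.3258 (V=1.6876). Price 5.7685; hedge Δ=0.7361, bond B=-22.9817.
  t=1,j=1: stock 48.3000 → up 55.5450 (V=18.3007), down 44.9190 (V=8.0127). Price 14.2155; hedge Δ=0.9682, bond B=-32.5480.
  t=0,j=0: stock 42.0000 → up 48.3000 (V=14.2155), down 39.0600 (V=5.7685). Price 10.9282; hedge Δ=0.9142, bond B=-27.4670.
Self-financing check: at every node Δ·S+B equals the discounted successor values.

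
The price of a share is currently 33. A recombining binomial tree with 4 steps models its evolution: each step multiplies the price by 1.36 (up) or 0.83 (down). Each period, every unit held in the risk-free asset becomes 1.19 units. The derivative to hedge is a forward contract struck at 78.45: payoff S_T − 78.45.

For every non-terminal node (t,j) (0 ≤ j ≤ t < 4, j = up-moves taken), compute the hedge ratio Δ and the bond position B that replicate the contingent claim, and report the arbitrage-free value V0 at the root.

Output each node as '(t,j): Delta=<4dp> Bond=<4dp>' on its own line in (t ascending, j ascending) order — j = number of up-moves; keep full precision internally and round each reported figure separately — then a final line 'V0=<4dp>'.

No-arbitrage ⇒ martingale measure with p* = (R−d)/(u−d) = 0.6792.
Terminal payoffs: V(4,0)=-62.7888, V(4,1)=-52.7882, V(4,2)=-36.4017, V(4,3)=-9.5517, V(4,4)=34.4437
(3,0): S=18.8690. Δ = (V_up−V_dn)/(S_up−S_dn) = (-52.7882−-62.7888)/(25.6618−15.6612) = 1.0000. V = [p*·-52.7882 + (1−p*)·-62.7888]/1.19 = -47.0554. B = V − Δ·S = -65.9244.
(3,1): S=30.9178. Δ = (V_up−V_dn)/(S_up−S_dn) = (-36.4017−-52.7882)/(42.0483−25.6618) = 1.0000. V = [p*·-36.4017 + (1−p*)·-52.7882]/1.19 = -35.0065. B = V − Δ·S = -65.9244.
(3,2): S=50.6605. Δ = (V_up−V_dn)/(S_up−S_dn) = (-9.5517−-36.4017)/(68.8983−42.0483) = 1.0000. V = [p*·-9.5517 + (1−p*)·-36.4017]/1.19 = -15.2638. B = V − Δ·S = -65.9244.
(3,3): S=83.0100. Δ = (V_up−V_dn)/(S_up−S_dn) = (34.4437−-9.5517)/(112.8937−68.8983) = 1.0000. V = [p*·34.4437 + (1−p*)·-9.5517]/1.19 = 17.0857. B = V − Δ·S = -65.9244.
(2,0): S=22.7337. Δ = (V_up−V_dn)/(S_up−S_dn) = (-35.0065−-47.0554)/(30.9178−18.8690) = 1.0000. V = [p*·-35.0065 + (1−p*)·-47.0554]/1.19 = -32.6649. B = V − Δ·S = -55.3986.
(2,1): S=37.2504. Δ = (V_up−V_dn)/(S_up−S_dn) = (-15.2638−-35.0065)/(50.6605−30.9178) = 1.0000. V = [p*·-15.2638 + (1−p*)·-35.0065]/1.19 = -18.1482. B = V − Δ·S = -55.3986.
(2,2): S=61.0368. Δ = (V_up−V_dn)/(S_up−S_dn) = (17.0857−-15.2638)/(83.0100−50.6605) = 1.0000. V = [p*·17.0857 + (1−p*)·-15.2638]/1.19 = 5.6382. B = V − Δ·S = -55.3986.
(1,0): S=27.3900. Δ = (V_up−V_dn)/(S_up−S_dn) = (-18.1482−-32.6649)/(37.2504−22.7337) = 1.0000. V = [p*·-18.1482 + (1−p*)·-32.6649]/1.19 = -19.1635. B = V − Δ·S = -46.5535.
(1,1): S=44.8800. Δ = (V_up−V_dn)/(S_up−S_dn) = (5.6382−-18.1482)/(61.0368−37.2504) = 1.0000. V = [p*·5.6382 + (1−p*)·-18.1482]/1.19 = -1.6735. B = V − Δ·S = -46.5535.
(0,0): S=33.0000. Δ = (V_up−V_dn)/(S_up−S_dn) = (-1.6735−-19.1635)/(44.8800−27.3900) = 1.0000. V = [p*·-1.6735 + (1−p*)·-19.1635]/1.19 = -6.1206. B = V − Δ·S = -39.1206.
Root portfolio cost Δ·33+B reproduces V0=-6.1206.

(0,0): Delta=1.0000 Bond=-39.1206
(1,0): Delta=1.0000 Bond=-46.5535
(1,1): Delta=1.0000 Bond=-46.5535
(2,0): Delta=1.0000 Bond=-55.3986
(2,1): Delta=1.0000 Bond=-55.3986
(2,2): Delta=1.0000 Bond=-55.3986
(3,0): Delta=1.0000 Bond=-65.9244
(3,1): Delta=1.0000 Bond=-65.9244
(3,2): Delta=1.0000 Bond=-65.9244
(3,3): Delta=1.0000 Bond=-65.9244
V0=-6.1206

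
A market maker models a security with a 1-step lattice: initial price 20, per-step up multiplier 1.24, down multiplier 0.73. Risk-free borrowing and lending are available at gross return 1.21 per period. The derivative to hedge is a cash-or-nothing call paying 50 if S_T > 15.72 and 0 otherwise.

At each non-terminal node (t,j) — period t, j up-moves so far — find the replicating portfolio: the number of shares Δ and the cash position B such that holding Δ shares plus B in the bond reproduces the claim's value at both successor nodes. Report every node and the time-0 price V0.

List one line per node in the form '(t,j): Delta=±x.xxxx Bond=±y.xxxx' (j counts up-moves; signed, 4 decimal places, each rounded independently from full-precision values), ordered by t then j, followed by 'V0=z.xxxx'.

(0,0): Delta=4.9020 Bond=-59.1476
V0=38.8916

No-arbitrage ⇒ martingale measure with p* = (R−d)/(u−d) = 0.9412.
Terminal payoffs: V(1,0)=0.0000, V(1,1)=50.0000
  t=0,j=0: stock 20.0000 → up 24.8000 (V=50.0000), down 14.6000 (V=0.0000). Price 38.8916; hedge Δ=4.9020, bond B=-59.1476.
Self-financing check: at every node Δ·S+B equals the discounted successor values.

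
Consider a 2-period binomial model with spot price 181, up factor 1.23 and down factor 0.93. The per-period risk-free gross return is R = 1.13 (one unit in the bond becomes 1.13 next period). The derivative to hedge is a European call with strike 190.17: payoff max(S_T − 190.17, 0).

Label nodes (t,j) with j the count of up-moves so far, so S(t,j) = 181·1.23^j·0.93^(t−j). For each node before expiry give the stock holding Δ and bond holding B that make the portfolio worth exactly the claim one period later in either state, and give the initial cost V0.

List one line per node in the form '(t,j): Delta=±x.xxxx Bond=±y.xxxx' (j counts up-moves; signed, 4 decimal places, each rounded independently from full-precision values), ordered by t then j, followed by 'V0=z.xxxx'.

(0,0): Delta=0.8173 Bond=-112.9442
(1,0): Delta=0.3342 Bond=-46.2967
(1,1): Delta=1.0000 Bond=-168.2920
V0=34.9948

Under the risk-neutral measure, an up-move has probability p* = (R−d)/(u−d) = 0.6667 and values discount at R = 1.13.
Terminal values V(2,·): V(2,0)=0.0000, V(2,1)=16.8759, V(2,2)=83.6649
(1,0): S=168.3300. Δ = (V_up−V_dn)/(S_up−S_dn) = (16.8759−0.0000)/(207.0459−156.5469) = 0.3342. V = [p*·16.8759 + (1−p*)·0.0000]/1.13 = 9.9563. B = V − Δ·S = -46.2967.
(1,1): S=222.6300. Δ = (V_up−V_dn)/(S_up−S_dn) = (83.6649−16.8759)/(273.8349−207.0459) = 1.0000. V = [p*·83.6649 + (1−p*)·16.8759]/1.13 = 54.3380. B = V − Δ·S = -168.2920.
(0,0): S=181.0000. Δ = (V_up−V_dn)/(S_up−S_dn) = (54.3380−9.9563)/(222.6300−168.3300) = 0.8173. V = [p*·54.3380 + (1−p*)·9.9563]/1.13 = 34.9948. B = V − Δ·S = -112.9442.
Self-financing check: at every node Δ·S+B equals the discounted successor values.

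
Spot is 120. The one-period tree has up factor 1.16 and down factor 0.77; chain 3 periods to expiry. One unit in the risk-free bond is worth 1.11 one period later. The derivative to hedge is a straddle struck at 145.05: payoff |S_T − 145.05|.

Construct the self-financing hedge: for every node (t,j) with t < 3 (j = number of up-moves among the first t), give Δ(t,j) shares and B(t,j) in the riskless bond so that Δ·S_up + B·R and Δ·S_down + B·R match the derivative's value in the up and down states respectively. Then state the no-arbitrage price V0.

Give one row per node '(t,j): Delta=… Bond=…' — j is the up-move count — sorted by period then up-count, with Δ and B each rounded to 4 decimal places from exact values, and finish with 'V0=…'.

(0,0): Delta=0.1140 Bond=13.3294
(1,0): Delta=-1.0000 Bond=117.7258
(1,1): Delta=0.2227 Bond=-0.3412
(2,0): Delta=-1.0000 Bond=130.6757
(2,1): Delta=-1.0000 Bond=130.6757
(2,2): Delta=0.3421 Bond=-19.6514
V0=27.0050

Risk-neutral probability p* = (R−d)/(u−d) = (1.11−0.77)/(1.16−0.77) = 0.8718.
Terminal values V(3,·): V(3,0)=90.2660, V(3,1)=62.5183, V(3,2)=20.7166, V(3,3)=42.2575
Node (2,0) S=71.1480: V=(p*·62.5183+(1−p*)·90.2660)/1.11=59.5277; Δ=(62.5183−90.2660)/(82.5317−54.7840)=-1.0000; B=V−Δ·S=130.6757
Node (2,1) S=107.1840: V=(p*·20.7166+(1−p*)·62.5183)/1.11=23.4917; Δ=(20.7166−62.5183)/(124.3334−82.5317)=-1.0000; B=V−Δ·S=130.6757
Node (2,2) S=161.4720: V=(p*·42.2575+(1−p*)·20.7166)/1.11=35.5819; Δ=(42.2575−20.7166)/(187.3075−124.3334)=0.3421; B=V−Δ·S=-19.6514
Node (1,0) S=92.4000: V=(p*·23.4917+(1−p*)·59.5277)/1.11=25.3258; Δ=(23.4917−59.5277)/(107.1840−71.1480)=-1.0000; B=V−Δ·S=117.7258
Node (1,1) S=139.2000: V=(p*·35.5819+(1−p*)·23.4917)/1.11=30.6593; Δ=(35.5819−23.4917)/(161.4720−107.1840)=0.2227; B=V−Δ·S=-0.3412
Node (0,0) S=120.0000: V=(p*·30.6593+(1−p*)·25.3258)/1.11=27.0050; Δ=(30.6593−25.3258)/(139.2000−92.4000)=0.1140; B=V−Δ·S=13.3294
Each (Δ,B) replicates both successor values, so the strategy is self-financing and V0 is arbitrage-free.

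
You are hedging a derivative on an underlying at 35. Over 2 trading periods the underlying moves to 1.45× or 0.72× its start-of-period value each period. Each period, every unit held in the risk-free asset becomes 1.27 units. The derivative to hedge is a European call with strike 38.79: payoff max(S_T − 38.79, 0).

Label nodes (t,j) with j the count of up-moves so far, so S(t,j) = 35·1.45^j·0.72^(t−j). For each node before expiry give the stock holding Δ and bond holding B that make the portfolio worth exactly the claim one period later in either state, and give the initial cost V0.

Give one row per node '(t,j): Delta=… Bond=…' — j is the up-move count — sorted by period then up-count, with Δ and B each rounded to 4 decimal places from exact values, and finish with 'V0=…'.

No-arbitrage ⇒ martingale measure with p* = (R−d)/(u−d) = 0.7534.
Payoff layer (t=2): V(2,0)=0.0000, V(2,1)=0.0000, V(2,2)=34.7975
Node (1,0) S=25.2000: V=(p*·0.0000+(1−p*)·0.0000)/1.27=0.0000; Δ=(0.0000−0.0000)/(36.5400−18.1440)=0.0000; B=V−Δ·S=0.0000
Node (1,1) S=50.7500: V=(p*·34.7975+(1−p*)·0.0000)/1.27=20.6435; Δ=(34.7975−0.0000)/(73.5875−36.5400)=0.9393; B=V−Δ·S=-27.0243
Node (0,0) S=35.0000: V=(p*·20.6435+(1−p*)·0.0000)/1.27=12.2467; Δ=(20.6435−0.0000)/(50.7500−25.2000)=0.8080; B=V−Δ·S=-16.0321
The time-0 hedge costs 12.2467, which is the no-arbitrage price.

(0,0): Delta=0.8080 Bond=-16.0321
(1,0): Delta=0.0000 Bond=0.0000
(1,1): Delta=0.9393 Bond=-27.0243
V0=12.2467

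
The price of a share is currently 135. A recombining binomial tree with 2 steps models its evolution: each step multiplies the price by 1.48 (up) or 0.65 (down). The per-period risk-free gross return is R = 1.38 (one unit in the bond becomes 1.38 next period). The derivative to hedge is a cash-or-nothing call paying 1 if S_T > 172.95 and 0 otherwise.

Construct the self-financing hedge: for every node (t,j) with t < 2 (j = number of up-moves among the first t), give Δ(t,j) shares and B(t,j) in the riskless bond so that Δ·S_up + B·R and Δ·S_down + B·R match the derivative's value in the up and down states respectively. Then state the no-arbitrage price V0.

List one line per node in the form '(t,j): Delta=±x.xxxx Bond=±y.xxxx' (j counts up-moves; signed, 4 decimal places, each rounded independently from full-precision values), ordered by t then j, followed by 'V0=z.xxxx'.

(0,0): Delta=0.0057 Bond=-0.3617
(1,0): Delta=0.0000 Bond=0.0000
(1,1): Delta=0.0060 Bond=-0.5675
V0=0.4062

Since d<R<u, set p* = (R−d)/(u−d) = 0.8795; price each node as the discounted p*-expectation of its children.
At expiry t=2: V(2,0)=0.0000, V(2,1)=0.0000, V(2,2)=1.0000
(1,0): S=87.7500. Δ = (V_up−V_dn)/(S_up−S_dn) = (0.0000−0.0000)/(129.8700−57.0375) = 0.0000. V = [p*·0.0000 + (1−p*)·0.0000]/1.38 = 0.0000. B = V − Δ·S = 0.0000.
(1,1): S=199.8000. Δ = (V_up−V_dn)/(S_up−S_dn) = (1.0000−0.0000)/(295.7040−129.8700) = 0.0060. V = [p*·1.0000 + (1−p*)·0.0000]/1.38 = 0.6373. B = V − Δ·S = -0.5675.
(0,0): S=135.0000. Δ = (V_up−V_dn)/(S_up−S_dn) = (0.6373−0.0000)/(199.8000−87.7500) = 0.0057. V = [p*·0.6373 + (1−p*)·0.0000]/1.38 = 0.4062. B = V − Δ·S = -0.3617.
The time-0 hedge costs 0.4062, which is the no-arbitrage price.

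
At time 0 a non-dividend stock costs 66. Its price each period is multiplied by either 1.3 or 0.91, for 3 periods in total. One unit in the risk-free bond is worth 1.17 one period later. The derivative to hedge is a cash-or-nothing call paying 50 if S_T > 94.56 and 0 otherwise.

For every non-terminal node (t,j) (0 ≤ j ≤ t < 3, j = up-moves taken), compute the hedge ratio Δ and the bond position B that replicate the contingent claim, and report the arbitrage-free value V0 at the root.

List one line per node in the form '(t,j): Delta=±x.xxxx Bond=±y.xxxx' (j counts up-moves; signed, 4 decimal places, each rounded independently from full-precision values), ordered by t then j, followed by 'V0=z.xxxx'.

(0,0): Delta=0.6307 Bond=-18.4999
(1,0): Delta=1.2163 Bond=-56.8177
(1,1): Delta=0.4257 Bond=-4.0584
(2,0): Delta=0.0000 Bond=0.0000
(2,1): Delta=1.6420 Bond=-99.7151
(2,2): Delta=0.0000 Bond=42.7350
V0=23.1248

Under the risk-neutral measure, an up-move has probability p* = (R−d)/(u−d) = 0.6667 and values discount at R = 1.17.
Terminal values V(3,·): V(3,0)=0.0000, V(3,1)=0.0000, V(3,2)=50.0000, V(3,3)=50.0000
(2,0): S=54.6546. Δ = (V_up−V_dn)/(S_up−S_dn) = (0.0000−0.0000)/(71.0510−49.7357) = 0.0000. V = [p*·0.0000 + (1−p*)·0.0000]/1.17 = 0.0000. B = V − Δ·S = 0.0000.
(2,1): S=78.0780. Δ = (V_up−V_dn)/(S_up−S_dn) = (50.0000−0.0000)/(101.5014−71.0510) = 1.6420. V = [p*·50.0000 + (1−p*)·0.0000]/1.17 = 28.4900. B = V − Δ·S = -99.7151.
(2,2): S=111.5400. Δ = (V_up−V_dn)/(S_up−S_dn) = (50.0000−50.0000)/(145.0020−101.5014) = 0.0000. V = [p*·50.0000 + (1−p*)·50.0000]/1.17 = 42.7350. B = V − Δ·S = 42.7350.
(1,0): S=60.0600. Δ = (V_up−V_dn)/(S_up−S_dn) = (28.4900−0.0000)/(78.0780−54.6546) = 1.2163. V = [p*·28.4900 + (1−p*)·0.0000]/1.17 = 16.2336. B = V − Δ·S = -56.8177.
(1,1): S=85.8000. Δ = (V_up−V_dn)/(S_up−S_dn) = (42.7350−28.4900)/(111.5400−78.0780) = 0.4257. V = [p*·42.7350 + (1−p*)·28.4900]/1.17 = 32.4673. B = V − Δ·S = -4.0584.
(0,0): S=66.0000. Δ = (V_up−V_dn)/(S_up−S_dn) = (32.4673−16.2336)/(85.8000−60.0600) = 0.6307. V = [p*·32.4673 + (1−p*)·16.2336]/1.17 = 23.1248. B = V − Δ·S = -18.4999.
The time-0 hedge costs 23.1248, which is the no-arbitrage price.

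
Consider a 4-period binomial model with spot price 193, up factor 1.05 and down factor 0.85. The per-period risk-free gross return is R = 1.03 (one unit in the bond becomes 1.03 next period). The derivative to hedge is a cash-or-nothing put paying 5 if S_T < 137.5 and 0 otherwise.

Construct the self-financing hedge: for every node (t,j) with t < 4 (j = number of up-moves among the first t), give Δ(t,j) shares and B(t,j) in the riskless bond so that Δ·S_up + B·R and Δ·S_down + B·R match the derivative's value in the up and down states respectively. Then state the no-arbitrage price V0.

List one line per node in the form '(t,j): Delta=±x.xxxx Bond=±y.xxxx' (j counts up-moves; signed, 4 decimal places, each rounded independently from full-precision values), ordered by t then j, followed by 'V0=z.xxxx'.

(0,0): Delta=-0.0032 Bond=0.6342
(1,0): Delta=-0.0259 Bond=4.3698
(1,1): Delta=-0.0012 Bond=0.2402
(2,0): Delta=-0.1567 Bond=22.7401
(2,1): Delta=-0.0141 Bond=2.4743
(2,2): Delta=0.0000 Bond=0.0000
(3,0): Delta=0.0000 Bond=4.8544
(3,1): Delta=-0.1707 Bond=25.4854
(3,2): Delta=0.0000 Bond=0.0000
(3,3): Delta=0.0000 Bond=0.0000
V0=0.0164

Risk-neutral probability p* = (R−d)/(u−d) = (1.03−0.85)/(1.05−0.85) = 0.9000.
At expiry t=4: V(4,0)=5.0000, V(4,1)=5.0000, V(4,2)=0.0000, V(4,3)=0.0000, V(4,4)=0.0000
(3,0): S=118.5261. Δ = (V_up−V_dn)/(S_up−S_dn) = (5.0000−5.0000)/(124.4524−100.7472) = 0.0000. V = [p*·5.0000 + (1−p*)·5.0000]/1.03 = 4.8544. B = V − Δ·S = 4.8544.
(3,1): S=146.4146. Δ = (V_up−V_dn)/(S_up−S_dn) = (0.0000−5.0000)/(153.7354−124.4524) = -0.1707. V = [p*·0.0000 + (1−p*)·5.0000]/1.03 = 0.4854. B = V − Δ·S = 25.4854.
(3,2): S=180.8651. Δ = (V_up−V_dn)/(S_up−S_dn) = (0.0000−0.0000)/(189.9084−153.7354) = 0.0000. V = [p*·0.0000 + (1−p*)·0.0000]/1.03 = 0.0000. B = V − Δ·S = 0.0000.
(3,3): S=223.4216. Δ = (V_up−V_dn)/(S_up−S_dn) = (0.0000−0.0000)/(234.5927−189.9084) = 0.0000. V = [p*·0.0000 + (1−p*)·0.0000]/1.03 = 0.0000. B = V − Δ·S = 0.0000.
(2,0): S=139.4425. Δ = (V_up−V_dn)/(S_up−S_dn) = (0.4854−4.8544)/(146.4146−118.5261) = -0.1567. V = [p*·0.4854 + (1−p*)·4.8544]/1.03 = 0.8955. B = V − Δ·S = 22.7401.
(2,1): S=172.2525. Δ = (V_up−V_dn)/(S_up−S_dn) = (0.0000−0.4854)/(180.8651−146.4146) = -0.0141. V = [p*·0.0000 + (1−p*)·0.4854]/1.03 = 0.0471. B = V − Δ·S = 2.4743.
(2,2): S=212.7825. Δ = (V_up−V_dn)/(S_up−S_dn) = (0.0000−0.0000)/(223.4216−180.8651) = 0.0000. V = [p*·0.0000 + (1−p*)·0.0000]/1.03 = 0.0000. B = V − Δ·S = 0.0000.
(1,0): S=164.0500. Δ = (V_up−V_dn)/(S_up−S_dn) = (0.0471−0.8955)/(172.2525−139.4425) = -0.0259. V = [p*·0.0471 + (1−p*)·0.8955]/1.03 = 0.1281. B = V − Δ·S = 4.3698.
(1,1): S=202.6500. Δ = (V_up−V_dn)/(S_up−S_dn) = (0.0000−0.0471)/(212.7825−172.2525) = -0.0012. V = [p*·0.0000 + (1−p*)·0.0471]/1.03 = 0.0046. B = V − Δ·S = 0.2402.
(0,0): S=193.0000. Δ = (V_up−V_dn)/(S_up−S_dn) = (0.0046−0.1281)/(202.6500−164.0500) = -0.0032. V = [p*·0.0046 + (1−p*)·0.1281]/1.03 = 0.0164. B = V − Δ·S = 0.6342.
Root portfolio cost Δ·193+B reproduces V0=0.0164.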